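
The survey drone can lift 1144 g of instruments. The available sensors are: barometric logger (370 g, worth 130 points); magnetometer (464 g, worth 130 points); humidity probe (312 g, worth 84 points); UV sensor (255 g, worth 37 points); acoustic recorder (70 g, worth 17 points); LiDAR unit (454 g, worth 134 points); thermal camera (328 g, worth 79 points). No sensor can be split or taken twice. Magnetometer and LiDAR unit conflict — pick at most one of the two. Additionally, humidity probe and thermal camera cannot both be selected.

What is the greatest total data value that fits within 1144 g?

348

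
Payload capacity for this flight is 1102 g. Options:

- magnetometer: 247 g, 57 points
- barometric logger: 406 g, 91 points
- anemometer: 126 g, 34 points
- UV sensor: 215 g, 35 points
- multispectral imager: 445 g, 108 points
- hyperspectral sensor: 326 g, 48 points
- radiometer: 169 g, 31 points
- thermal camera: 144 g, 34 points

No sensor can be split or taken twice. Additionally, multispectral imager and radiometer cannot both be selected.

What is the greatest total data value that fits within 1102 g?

256

Taking the top-ratio sensors first gives magnetometer + anemometer + multispectral imager + thermal camera for 233 (962 g).
The 270 g tied up in anemometer and thermal camera is better spent on barometric logger — total rises to 256 (1098 g).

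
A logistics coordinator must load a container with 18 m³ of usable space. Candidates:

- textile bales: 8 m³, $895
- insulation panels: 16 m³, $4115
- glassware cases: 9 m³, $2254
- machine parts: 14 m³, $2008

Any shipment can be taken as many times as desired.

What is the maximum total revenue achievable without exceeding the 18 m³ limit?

Ranking by ratio (revenue/m³): insulation panels 257.19, glassware cases 250.44, machine parts 143.43.
Greedy by ratio would take insulation panels: 16 m³ used, total 4115.
Replace insulation panels with 2×glassware cases: the trade gains 393 net, giving 4508 at 18 m³.
No other feasible combination exceeds 4508.

4508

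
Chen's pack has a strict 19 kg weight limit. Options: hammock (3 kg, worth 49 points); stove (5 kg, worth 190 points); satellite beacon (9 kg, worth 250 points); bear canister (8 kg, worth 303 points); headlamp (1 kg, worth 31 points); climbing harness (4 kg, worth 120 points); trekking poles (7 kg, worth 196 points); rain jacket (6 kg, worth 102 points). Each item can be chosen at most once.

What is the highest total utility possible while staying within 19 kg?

644

Ranking by ratio (utility/kg): stove 38.00, bear canister 37.88, headlamp 31.00.
Taking stove + bear canister + headlamp + climbing harness: 18 kg used, 644 in utility.
The closest alternative, bear canister + climbing harness + trekking poles, reaches only 619.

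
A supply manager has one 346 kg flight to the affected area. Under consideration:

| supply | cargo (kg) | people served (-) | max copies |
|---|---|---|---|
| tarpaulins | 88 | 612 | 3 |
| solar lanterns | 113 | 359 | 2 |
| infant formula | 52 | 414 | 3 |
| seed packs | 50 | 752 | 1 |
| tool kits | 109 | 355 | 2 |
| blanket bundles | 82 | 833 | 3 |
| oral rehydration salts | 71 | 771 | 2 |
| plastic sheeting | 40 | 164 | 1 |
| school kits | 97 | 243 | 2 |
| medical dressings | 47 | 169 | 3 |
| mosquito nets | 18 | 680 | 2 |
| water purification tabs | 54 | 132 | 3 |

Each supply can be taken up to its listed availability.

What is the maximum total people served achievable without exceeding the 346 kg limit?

4611

Taking the top-ratio supplies first gives seed packs + blanket bundles + 2×oral rehydration salts + 2×mosquito nets for 4487 (310 kg).
Dropping 2×oral rehydration salts frees 142 kg; slotting in 2×blanket bundles (164 kg) lifts the total to 4611 at 332 kg.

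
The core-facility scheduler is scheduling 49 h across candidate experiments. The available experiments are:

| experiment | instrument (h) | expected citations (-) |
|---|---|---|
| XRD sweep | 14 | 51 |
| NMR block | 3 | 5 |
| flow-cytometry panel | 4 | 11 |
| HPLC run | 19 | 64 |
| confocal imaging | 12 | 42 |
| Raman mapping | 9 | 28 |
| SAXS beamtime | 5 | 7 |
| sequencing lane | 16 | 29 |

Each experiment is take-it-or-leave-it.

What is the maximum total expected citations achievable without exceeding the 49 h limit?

168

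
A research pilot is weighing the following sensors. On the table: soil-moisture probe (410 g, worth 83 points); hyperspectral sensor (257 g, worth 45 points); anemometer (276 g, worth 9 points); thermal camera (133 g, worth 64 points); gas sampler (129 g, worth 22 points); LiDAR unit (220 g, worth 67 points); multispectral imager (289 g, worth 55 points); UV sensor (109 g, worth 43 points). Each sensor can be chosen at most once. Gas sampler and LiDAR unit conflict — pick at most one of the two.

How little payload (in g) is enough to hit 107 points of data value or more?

Need the lightest bundle worth ≥ 107.
Taking thermal camera + UV sensor gives 107 (≥ 107) for 242 g.
Any bundle with less than 242 g falls short of 107.

242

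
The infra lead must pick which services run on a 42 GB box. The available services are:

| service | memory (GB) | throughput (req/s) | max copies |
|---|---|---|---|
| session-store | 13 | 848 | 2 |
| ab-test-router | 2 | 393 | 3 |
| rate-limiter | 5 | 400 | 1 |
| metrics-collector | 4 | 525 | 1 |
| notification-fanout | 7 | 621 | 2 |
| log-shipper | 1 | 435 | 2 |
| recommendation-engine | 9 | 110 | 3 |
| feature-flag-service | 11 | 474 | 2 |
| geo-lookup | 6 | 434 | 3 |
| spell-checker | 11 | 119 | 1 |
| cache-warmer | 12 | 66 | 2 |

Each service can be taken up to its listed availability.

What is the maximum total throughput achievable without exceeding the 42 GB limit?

The ratio heuristic lands on 3×ab-test-router + rate-limiter + metrics-collector + 2×notification-fanout + 2×log-shipper + geo-lookup (4650) but leaves 5 GB idle.
The 7 GB tied up in notification-fanout is better spent on 2×geo-lookup — total rises to 4897 (42 GB).
Every other selection either busts 42 GB or exceeds an availability limit or fails to beat 4897.

4897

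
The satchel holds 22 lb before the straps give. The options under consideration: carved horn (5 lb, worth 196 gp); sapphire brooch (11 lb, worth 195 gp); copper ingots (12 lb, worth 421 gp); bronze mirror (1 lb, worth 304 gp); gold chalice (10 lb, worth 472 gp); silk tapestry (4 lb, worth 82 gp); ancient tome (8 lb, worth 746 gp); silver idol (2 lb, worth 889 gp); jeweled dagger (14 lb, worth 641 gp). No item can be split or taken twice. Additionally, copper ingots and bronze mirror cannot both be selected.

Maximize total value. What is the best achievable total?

2411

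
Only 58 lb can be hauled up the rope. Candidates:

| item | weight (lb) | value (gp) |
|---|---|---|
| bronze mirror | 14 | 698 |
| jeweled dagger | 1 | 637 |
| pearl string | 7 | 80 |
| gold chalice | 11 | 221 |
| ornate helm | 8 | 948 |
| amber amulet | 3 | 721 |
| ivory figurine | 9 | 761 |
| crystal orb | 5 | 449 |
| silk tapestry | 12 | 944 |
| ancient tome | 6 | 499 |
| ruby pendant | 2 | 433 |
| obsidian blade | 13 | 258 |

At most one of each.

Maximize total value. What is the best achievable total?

5657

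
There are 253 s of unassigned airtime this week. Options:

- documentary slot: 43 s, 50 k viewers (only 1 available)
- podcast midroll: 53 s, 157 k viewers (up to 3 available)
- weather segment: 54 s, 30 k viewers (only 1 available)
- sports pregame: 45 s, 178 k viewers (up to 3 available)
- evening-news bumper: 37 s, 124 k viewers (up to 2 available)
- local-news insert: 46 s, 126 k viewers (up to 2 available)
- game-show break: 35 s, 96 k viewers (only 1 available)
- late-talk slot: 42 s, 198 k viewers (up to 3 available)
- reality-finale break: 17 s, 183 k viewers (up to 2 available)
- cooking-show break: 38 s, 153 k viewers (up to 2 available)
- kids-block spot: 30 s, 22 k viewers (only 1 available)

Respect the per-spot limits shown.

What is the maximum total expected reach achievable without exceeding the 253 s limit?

1316

Filling by ratio: 3×late-talk slot + 2×reality-finale break + 2×cooking-show break for 1266, with 17 s left unused.
Replace 2×cooking-show break with 2×sports pregame: the trade gains 50 net, giving 1316 at 250 s.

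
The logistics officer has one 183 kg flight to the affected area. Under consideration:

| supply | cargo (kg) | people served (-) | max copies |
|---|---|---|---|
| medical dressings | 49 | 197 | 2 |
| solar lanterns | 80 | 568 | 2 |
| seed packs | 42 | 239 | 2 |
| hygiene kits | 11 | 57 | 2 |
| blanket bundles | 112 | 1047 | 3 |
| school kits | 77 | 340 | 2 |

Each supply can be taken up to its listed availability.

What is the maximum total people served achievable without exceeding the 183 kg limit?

Best packing: seed packs + 2×hygiene kits + blanket bundles — 176 kg, 1400 total.
Every other selection either busts 183 kg or exceeds an availability limit or fails to beat 1400.

1400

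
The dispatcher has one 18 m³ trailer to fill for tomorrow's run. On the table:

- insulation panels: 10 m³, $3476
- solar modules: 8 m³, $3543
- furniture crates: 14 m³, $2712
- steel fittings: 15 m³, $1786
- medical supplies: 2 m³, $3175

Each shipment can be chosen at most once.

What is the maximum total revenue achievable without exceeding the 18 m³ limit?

The ratio heuristic lands on solar modules + medical supplies (6718) but leaves 8 m³ idle.
The 2 m³ tied up in medical supplies is better spent on insulation panels — total rises to 7019 (18 m³).
Nothing else within 18 m³ beats 7019.

7019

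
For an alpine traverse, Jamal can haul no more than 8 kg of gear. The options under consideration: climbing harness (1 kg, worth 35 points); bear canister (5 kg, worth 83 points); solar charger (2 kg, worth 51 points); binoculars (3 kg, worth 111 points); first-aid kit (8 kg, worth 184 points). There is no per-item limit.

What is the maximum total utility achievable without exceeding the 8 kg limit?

292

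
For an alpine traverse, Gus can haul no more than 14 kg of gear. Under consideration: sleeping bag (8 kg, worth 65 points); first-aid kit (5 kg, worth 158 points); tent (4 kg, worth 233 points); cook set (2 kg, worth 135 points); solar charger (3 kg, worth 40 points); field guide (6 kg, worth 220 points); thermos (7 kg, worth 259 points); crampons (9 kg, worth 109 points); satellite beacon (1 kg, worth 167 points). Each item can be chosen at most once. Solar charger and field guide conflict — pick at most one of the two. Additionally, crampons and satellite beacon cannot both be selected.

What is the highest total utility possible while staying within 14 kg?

794

Density check — satellite beacon 167.00, cook set 67.50, tent 58.25, thermos 37.00 are the best per kg.
Taking tent + cook set + thermos + satellite beacon: 14 kg used, 794 in utility.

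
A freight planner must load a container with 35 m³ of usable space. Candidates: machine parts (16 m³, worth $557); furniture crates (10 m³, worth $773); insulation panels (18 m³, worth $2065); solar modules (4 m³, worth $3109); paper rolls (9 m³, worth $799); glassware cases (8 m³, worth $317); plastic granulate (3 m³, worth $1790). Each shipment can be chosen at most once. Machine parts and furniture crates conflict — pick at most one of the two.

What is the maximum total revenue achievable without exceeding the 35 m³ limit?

7763

Density check — solar modules 777.25, plastic granulate 596.67, insulation panels 114.72 are the best per m³.
The ratio ordering already packs tightly: insulation panels + solar modules + paper rolls + plastic granulate, 34 m³, 7763.
Every other selection either busts 35 m³ or breaks a pairing rule or fails to beat 7763.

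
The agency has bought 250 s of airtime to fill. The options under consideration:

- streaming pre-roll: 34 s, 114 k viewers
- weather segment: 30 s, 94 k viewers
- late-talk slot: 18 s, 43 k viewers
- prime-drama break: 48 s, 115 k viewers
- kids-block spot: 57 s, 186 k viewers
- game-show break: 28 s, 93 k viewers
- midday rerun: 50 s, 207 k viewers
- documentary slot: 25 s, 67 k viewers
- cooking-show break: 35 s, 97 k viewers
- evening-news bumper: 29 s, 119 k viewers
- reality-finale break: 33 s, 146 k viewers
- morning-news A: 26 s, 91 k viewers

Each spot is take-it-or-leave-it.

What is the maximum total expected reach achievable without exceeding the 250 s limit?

Density check — reality-finale break 4.42, midday rerun 4.14, evening-news bumper 4.10 are the best per s.
A density-first pass picks streaming pre-roll + weather segment + late-talk slot + game-show break + midday rerun + evening-news bumper + reality-finale break + morning-news A — 907 at 248 s.
Reworking the packing: weather segment + kids-block spot + midday rerun + documentary slot + evening-news bumper + reality-finale break + morning-news A uses 250 s and improves the total to 910.
Runner-up kids-block spot + game-show break + midday rerun + documentary slot + evening-news bumper + reality-finale break + morning-news A tops out at 909.

910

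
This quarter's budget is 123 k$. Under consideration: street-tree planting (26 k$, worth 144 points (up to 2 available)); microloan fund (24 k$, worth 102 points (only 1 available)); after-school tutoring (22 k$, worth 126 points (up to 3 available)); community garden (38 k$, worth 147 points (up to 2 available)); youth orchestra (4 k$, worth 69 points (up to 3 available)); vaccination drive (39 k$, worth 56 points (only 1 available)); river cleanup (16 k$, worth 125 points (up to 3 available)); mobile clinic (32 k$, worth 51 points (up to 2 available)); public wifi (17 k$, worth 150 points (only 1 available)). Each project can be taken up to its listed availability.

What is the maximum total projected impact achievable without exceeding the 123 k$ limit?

984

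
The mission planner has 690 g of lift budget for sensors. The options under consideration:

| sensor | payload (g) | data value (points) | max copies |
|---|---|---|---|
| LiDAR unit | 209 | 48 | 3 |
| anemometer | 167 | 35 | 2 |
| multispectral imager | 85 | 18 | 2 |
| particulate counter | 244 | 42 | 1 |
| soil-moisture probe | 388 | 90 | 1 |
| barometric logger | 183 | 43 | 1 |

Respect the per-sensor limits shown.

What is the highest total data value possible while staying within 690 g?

157

Ranking by ratio (data value/g): barometric logger 0.23, soil-moisture probe 0.23, LiDAR unit 0.23, multispectral imager 0.21.
Greedy by ratio would take multispectral imager + soil-moisture probe + barometric logger: 656 g used, total 151.
The 388 g tied up in soil-moisture probe is better spent on 2×LiDAR unit — total rises to 157 (686 g).
No other feasible combination exceeds 157.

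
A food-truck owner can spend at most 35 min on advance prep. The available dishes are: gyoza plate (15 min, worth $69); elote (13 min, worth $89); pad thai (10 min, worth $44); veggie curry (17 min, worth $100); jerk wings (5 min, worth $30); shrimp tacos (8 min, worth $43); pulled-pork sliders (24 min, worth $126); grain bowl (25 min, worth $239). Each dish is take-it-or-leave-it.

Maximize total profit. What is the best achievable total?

283

The ratio heuristic lands on jerk wings + grain bowl (269) but leaves 5 min idle.
The 5 min tied up in jerk wings is better spent on pad thai — total rises to 283 (35 min).
Runner-up shrimp tacos + grain bowl tops out at 282.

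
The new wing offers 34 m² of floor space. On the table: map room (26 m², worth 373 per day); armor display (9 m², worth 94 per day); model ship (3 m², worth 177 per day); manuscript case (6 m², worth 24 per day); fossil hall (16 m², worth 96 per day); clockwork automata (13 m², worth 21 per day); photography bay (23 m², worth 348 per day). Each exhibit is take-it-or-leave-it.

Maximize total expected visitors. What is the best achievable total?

A density-first pass picks model ship + manuscript case + photography bay — 549 at 32 m².
Replace manuscript case and photography bay with map room: the trade gains 1 net, giving 550 at 29 m².
Every other selection either busts 34 m² or fails to beat 550.

550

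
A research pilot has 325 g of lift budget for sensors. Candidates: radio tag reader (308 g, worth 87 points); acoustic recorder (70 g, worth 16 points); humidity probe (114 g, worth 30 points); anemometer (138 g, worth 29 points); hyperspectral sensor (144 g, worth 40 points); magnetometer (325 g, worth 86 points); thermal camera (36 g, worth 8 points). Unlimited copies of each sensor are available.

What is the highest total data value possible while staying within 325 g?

Ranking by ratio (data value/g): radio tag reader 0.28, hyperspectral sensor 0.28, magnetometer 0.26, humidity probe 0.26.
Taking the top-ratio sensors first gives radio tag reader for 87 (308 g).
Dropping radio tag reader frees 308 g; slotting in 2×hyperspectral sensor + thermal camera (324 g) lifts the total to 88 at 324 g.
The spare 1 g is too small for any remaining sensor, and no exchange beats 88.

88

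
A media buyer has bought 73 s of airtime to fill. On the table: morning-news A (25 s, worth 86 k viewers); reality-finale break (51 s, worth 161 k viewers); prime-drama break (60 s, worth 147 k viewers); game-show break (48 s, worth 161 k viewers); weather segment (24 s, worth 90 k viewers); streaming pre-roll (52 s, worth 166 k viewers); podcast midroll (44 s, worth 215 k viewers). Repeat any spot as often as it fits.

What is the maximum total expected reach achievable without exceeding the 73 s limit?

Weather segment + podcast midroll uses 68 of the 73 s and totals 305.

305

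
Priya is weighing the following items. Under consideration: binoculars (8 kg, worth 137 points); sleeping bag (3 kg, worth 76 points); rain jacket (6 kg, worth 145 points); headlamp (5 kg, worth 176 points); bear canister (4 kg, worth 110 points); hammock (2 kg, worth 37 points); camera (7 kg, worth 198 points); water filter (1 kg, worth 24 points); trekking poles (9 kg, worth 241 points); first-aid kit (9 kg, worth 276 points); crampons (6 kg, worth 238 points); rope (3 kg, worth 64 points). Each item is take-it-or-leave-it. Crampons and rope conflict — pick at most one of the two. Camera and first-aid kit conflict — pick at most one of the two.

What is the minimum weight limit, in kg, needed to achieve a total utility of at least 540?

16

Look for the lowest-weight combination reaching 540.
headlamp + bear canister + water filter + crampons reaches 548 using 16 kg.
No combination under 16 kg hits 540.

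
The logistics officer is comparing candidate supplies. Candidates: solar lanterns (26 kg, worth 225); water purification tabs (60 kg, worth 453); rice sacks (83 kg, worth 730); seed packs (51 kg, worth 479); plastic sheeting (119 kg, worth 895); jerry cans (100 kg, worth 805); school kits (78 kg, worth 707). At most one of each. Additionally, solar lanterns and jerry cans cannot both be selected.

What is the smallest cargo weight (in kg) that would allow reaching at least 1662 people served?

187

Need the lightest bundle worth ≥ 1662.
Taking solar lanterns + rice sacks + school kits gives 1662 (≥ 1662) for 187 kg.
Any bundle with less than 187 kg falls short of 1662.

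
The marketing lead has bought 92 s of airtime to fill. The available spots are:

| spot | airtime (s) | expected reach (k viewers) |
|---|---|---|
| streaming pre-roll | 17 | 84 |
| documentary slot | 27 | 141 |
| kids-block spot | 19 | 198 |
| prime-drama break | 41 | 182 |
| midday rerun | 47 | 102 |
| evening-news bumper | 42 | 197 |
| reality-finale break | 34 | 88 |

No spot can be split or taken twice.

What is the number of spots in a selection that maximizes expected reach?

Best achievable expected reach is 536.
One optimal bundle: documentary slot + kids-block spot + evening-news bumper (88 s).
Any selection reaching 536 contains exactly 3 spots.

3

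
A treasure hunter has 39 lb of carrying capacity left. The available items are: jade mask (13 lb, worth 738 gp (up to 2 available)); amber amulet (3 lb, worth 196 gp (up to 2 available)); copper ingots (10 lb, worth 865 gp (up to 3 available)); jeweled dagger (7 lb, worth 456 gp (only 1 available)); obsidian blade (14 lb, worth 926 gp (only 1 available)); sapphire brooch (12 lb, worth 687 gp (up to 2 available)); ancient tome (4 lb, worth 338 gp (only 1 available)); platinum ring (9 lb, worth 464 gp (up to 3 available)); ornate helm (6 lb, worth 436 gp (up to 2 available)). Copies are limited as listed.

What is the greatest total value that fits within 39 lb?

3227

Ranking by ratio (value/lb): copper ingots 86.50, ancient tome 84.50, ornate helm 72.67, obsidian blade 66.14.
A density-first pass picks amber amulet + 3×copper ingots + ancient tome — 3129 at 37 lb.
Dropping ancient tome frees 4 lb; slotting in ornate helm (6 lb) lifts the total to 3227 at 39 lb.
No other feasible combination exceeds 3227.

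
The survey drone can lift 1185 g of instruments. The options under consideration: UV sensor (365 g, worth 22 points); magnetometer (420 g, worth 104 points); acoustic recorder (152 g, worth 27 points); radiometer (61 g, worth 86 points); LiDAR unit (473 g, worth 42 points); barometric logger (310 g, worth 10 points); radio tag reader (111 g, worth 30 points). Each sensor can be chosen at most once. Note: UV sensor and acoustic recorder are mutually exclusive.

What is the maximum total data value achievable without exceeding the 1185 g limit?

262

Magnetometer + radiometer + LiDAR unit + radio tag reader uses 1065 of the 1185 g and totals 262.
The closest alternative, magnetometer + acoustic recorder + radiometer + LiDAR unit, reaches only 259.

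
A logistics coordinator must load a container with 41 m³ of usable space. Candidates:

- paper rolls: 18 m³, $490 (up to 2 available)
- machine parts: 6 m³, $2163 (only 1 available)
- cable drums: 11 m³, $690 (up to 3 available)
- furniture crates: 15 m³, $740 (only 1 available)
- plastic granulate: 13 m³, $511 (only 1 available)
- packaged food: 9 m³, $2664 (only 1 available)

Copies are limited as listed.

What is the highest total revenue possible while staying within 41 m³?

6257

Greedy by ratio would take machine parts + 2×cable drums + packaged food: 37 m³ used, total 6207.
The 11 m³ tied up in cable drums is better spent on furniture crates — total rises to 6257 (41 m³).
No other feasible combination exceeds 6257.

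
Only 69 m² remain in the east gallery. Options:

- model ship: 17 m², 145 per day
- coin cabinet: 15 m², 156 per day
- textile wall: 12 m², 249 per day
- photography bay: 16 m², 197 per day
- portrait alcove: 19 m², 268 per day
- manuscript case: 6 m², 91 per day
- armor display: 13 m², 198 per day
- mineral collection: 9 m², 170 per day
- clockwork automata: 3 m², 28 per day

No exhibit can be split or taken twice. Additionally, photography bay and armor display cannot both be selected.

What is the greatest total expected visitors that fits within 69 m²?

1041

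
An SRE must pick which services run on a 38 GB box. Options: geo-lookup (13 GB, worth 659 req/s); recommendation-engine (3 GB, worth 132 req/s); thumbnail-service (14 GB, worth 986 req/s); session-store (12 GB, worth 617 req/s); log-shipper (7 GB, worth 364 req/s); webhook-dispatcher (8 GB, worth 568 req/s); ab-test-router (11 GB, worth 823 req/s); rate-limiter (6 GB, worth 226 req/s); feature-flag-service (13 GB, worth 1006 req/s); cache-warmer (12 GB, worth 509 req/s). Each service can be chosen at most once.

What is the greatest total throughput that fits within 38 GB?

2815

Taking the top-ratio services first gives recommendation-engine + webhook-dispatcher + ab-test-router + feature-flag-service for 2529 (35 GB).
Replace recommendation-engine and webhook-dispatcher with thumbnail-service: the trade gains 286 net, giving 2815 at 38 GB.
The closest alternative, recommendation-engine + thumbnail-service + webhook-dispatcher + feature-flag-service, reaches only 2692.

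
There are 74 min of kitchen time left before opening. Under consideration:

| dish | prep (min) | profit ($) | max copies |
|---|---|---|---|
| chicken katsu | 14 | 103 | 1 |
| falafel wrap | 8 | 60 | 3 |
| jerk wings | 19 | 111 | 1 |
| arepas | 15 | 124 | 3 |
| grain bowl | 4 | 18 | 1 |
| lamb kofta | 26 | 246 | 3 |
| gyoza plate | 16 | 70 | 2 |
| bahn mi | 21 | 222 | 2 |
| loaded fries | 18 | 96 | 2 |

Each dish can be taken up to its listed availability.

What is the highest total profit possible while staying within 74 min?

714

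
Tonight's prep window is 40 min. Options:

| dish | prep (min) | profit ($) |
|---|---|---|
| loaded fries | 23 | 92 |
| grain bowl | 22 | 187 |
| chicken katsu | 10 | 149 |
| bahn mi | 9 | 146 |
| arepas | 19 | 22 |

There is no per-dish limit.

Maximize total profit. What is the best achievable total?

596

The ratio heuristic lands on 4×bahn mi (584) but leaves 4 min idle.
The 36 min tied up in 4×bahn mi is better spent on 4×chicken katsu — total rises to 596 (40 min).
No other feasible combination exceeds 596.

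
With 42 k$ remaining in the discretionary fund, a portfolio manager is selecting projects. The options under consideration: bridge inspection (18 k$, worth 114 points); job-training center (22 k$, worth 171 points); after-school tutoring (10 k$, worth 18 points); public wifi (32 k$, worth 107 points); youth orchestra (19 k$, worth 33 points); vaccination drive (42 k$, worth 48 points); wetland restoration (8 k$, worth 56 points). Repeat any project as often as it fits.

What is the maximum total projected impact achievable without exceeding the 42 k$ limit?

The ratio heuristic lands on job-training center + 2×wetland restoration (283) but leaves 4 k$ idle.
Replace 2×wetland restoration with bridge inspection: the trade gains 2 net, giving 285 at 40 k$.
Every other selection either busts 42 k$ or fails to beat 285.

285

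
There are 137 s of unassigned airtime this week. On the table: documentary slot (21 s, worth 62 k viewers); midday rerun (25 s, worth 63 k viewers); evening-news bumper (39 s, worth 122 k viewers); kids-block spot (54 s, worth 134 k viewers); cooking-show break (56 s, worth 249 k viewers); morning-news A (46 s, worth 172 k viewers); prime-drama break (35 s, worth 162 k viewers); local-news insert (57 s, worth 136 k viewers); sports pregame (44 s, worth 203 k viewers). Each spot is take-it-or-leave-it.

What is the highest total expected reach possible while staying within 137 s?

Cooking-show break + prime-drama break + sports pregame uses 135 of the 137 s and totals 614.
The spare 2 s is too small for any remaining spot, and no exchange beats 614.

614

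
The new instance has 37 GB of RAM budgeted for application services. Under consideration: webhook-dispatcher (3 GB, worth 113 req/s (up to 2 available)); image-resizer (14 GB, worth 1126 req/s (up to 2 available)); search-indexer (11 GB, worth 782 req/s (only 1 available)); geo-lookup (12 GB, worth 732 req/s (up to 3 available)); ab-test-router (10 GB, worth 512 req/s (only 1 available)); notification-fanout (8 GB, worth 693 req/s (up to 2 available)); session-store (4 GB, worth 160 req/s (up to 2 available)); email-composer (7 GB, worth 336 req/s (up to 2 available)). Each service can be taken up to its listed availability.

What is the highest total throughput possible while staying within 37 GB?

By throughput per GB: notification-fanout 86.62, image-resizer 80.43, search-indexer 71.09 lead.
A density-first pass picks image-resizer + 2×notification-fanout + email-composer — 2848 at 37 GB.
Replace notification-fanout and email-composer with image-resizer: the trade gains 97 net, giving 2945 at 36 GB.
Nothing else within 37 GB beats 2945.

2945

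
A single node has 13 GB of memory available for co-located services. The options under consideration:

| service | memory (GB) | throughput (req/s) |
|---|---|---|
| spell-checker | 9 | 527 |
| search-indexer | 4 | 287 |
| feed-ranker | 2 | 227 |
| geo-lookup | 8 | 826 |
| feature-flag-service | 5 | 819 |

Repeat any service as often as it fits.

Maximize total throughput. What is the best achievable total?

1865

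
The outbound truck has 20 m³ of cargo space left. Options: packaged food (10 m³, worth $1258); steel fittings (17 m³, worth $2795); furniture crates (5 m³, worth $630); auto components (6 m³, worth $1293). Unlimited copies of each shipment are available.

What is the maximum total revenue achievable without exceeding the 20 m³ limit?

3879

Density check — auto components 215.50, steel fittings 164.41, furniture crates 126.00, packaged food 125.80 are the best per m³.
3×auto components uses 18 of the 20 m³ and totals 3879.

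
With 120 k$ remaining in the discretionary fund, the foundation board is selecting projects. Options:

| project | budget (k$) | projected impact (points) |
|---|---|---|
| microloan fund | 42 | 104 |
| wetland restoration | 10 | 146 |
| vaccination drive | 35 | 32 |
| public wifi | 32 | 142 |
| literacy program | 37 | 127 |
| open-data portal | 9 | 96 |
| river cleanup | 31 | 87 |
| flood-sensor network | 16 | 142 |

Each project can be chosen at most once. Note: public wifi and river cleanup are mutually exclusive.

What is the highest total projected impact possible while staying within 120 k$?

653

Density check — wetland restoration 14.60, open-data portal 10.67, flood-sensor network 8.88, public wifi 4.44 are the best per k$.
Best packing: wetland restoration + public wifi + literacy program + open-data portal + flood-sensor network — 104 k$, 653 total.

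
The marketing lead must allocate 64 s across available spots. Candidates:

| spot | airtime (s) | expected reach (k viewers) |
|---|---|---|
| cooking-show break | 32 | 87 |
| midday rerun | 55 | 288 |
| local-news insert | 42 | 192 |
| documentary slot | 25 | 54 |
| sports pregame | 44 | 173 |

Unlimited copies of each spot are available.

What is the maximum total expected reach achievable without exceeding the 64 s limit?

288

Ranking by ratio (expected reach/s): midday rerun 5.24, local-news insert 4.57, sports pregame 3.93.
The ratio ordering already packs tightly: midday rerun, 55 s, 288.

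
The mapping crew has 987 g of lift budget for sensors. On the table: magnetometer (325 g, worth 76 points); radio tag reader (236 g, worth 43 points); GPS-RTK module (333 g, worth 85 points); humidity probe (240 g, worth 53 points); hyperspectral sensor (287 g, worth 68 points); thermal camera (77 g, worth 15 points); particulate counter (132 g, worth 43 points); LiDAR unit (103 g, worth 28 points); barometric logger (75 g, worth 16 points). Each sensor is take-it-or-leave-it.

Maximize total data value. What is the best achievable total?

248

Ranking by ratio (data value/g): particulate counter 0.33, LiDAR unit 0.27, GPS-RTK module 0.26, hyperspectral sensor 0.24.
The ratio heuristic lands on GPS-RTK module + hyperspectral sensor + particulate counter + LiDAR unit + barometric logger (240) but leaves 57 g idle.
Dropping hyperspectral sensor frees 287 g; slotting in magnetometer (325 g) lifts the total to 248 at 968 g.
The spare 19 g is too small for any remaining sensor, and no exchange beats 248.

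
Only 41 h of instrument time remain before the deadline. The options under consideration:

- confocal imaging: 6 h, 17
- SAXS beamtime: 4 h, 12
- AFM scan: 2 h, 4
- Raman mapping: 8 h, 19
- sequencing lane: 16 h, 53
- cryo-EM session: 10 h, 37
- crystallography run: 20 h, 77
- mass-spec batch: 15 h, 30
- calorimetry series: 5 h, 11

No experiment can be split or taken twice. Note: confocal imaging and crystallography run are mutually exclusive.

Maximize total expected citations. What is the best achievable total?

142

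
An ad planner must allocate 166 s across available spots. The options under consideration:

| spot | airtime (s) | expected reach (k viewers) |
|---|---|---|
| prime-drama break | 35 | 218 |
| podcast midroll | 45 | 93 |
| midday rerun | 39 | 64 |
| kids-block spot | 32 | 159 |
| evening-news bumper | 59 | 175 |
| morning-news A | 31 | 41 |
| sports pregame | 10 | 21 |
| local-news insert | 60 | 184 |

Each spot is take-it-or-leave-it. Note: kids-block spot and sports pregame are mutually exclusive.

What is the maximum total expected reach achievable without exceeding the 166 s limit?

625

Taking prime-drama break + midday rerun + kids-block spot + local-news insert: 166 s used, 625 in expected reach.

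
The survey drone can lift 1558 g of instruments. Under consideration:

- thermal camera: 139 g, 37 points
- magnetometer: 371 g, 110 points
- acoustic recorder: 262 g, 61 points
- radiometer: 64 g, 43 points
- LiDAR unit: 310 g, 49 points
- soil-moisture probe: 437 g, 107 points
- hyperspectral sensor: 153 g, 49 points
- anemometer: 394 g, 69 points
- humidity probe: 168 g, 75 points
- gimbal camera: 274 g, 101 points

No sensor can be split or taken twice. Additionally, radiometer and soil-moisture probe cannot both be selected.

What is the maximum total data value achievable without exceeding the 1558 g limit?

479

Taking the top-ratio sensors first gives thermal camera + magnetometer + acoustic recorder + radiometer + hyperspectral sensor + humidity probe + gimbal camera for 476 (1431 g).
The 326 g tied up in acoustic recorder and radiometer is better spent on soil-moisture probe — total rises to 479 (1542 g).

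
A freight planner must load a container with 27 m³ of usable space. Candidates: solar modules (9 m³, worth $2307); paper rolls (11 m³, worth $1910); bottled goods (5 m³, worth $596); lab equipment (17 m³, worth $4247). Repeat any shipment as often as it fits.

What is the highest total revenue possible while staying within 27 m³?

By revenue per m³: solar modules 256.33, lab equipment 249.82, paper rolls 173.64, bottled goods 119.20 lead.
The ratio ordering already packs tightly: 3×solar modules, 27 m³, 6921.
No other feasible combination exceeds 6921.

6921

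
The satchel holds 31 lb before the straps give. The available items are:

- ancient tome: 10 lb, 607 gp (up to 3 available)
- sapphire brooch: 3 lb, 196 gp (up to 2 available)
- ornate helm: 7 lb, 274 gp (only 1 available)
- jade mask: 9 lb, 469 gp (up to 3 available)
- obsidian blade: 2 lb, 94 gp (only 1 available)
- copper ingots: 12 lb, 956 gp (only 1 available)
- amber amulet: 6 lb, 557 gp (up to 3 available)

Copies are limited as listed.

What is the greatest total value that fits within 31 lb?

2627

By value per lb: amber amulet 92.83, copper ingots 79.67, sapphire brooch 65.33, ancient tome 60.70 lead.
Copper ingots + 3×amber amulet uses 30 of the 31 lb and totals 2627.
Every other selection either busts 31 lb or exceeds an availability limit or fails to beat 2627.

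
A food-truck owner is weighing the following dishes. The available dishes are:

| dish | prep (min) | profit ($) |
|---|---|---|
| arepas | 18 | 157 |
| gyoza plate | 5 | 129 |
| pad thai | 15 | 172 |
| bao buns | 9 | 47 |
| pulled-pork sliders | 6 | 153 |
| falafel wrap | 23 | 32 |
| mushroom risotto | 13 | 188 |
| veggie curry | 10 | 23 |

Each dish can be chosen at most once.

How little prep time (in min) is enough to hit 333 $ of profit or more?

19

Look for the lowest-prep combination reaching 333.
pulled-pork sliders + mushroom risotto: 341 profit at 19 min.
No combination under 19 min hits 333.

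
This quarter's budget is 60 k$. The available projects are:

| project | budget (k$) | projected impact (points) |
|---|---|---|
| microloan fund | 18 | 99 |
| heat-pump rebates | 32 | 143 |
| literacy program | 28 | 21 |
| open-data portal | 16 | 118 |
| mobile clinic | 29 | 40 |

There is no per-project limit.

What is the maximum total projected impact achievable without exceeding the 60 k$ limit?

354

The ratio ordering already packs tightly: 3×open-data portal, 48 k$, 354.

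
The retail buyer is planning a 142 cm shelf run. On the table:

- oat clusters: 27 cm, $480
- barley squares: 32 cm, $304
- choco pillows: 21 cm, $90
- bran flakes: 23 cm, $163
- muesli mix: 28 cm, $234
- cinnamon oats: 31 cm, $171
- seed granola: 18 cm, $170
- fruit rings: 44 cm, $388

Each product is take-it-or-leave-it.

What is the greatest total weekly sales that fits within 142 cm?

1435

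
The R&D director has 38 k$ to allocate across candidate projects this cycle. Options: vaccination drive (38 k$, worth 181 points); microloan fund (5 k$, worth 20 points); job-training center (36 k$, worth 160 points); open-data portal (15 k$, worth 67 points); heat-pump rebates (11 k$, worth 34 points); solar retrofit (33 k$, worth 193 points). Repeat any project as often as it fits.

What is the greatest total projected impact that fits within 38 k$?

213

Microloan fund + solar retrofit uses 38 of the 38 k$ and totals 213.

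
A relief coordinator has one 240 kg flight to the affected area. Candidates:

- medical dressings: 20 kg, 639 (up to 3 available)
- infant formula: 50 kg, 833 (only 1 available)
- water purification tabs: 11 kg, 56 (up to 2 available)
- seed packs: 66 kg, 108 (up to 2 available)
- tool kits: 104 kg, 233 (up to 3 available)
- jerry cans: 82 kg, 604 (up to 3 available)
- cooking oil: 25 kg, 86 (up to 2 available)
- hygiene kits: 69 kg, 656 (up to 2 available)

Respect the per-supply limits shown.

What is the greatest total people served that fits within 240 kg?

Ranking by ratio (people served/kg): medical dressings 31.95, infant formula 16.66, hygiene kits 9.51.
A density-first pass picks 3×medical dressings + infant formula + 2×water purification tabs + cooking oil + hygiene kits — 3604 at 226 kg.
Replace water purification tabs with cooking oil: the trade gains 30 net, giving 3634 at 240 kg.
No other feasible combination exceeds 3634.

3634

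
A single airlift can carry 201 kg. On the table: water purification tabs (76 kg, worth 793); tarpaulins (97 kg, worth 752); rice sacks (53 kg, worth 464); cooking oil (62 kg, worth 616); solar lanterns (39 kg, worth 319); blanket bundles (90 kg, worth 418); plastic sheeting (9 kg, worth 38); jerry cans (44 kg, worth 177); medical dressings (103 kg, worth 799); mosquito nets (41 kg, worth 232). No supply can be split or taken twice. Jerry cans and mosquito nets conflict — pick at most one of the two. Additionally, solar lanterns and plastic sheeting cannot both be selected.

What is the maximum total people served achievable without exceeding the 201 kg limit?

Taking water purification tabs + rice sacks + cooking oil + plastic sheeting: 200 kg used, 1911 in people served.
An exhaustive check of the 1024 subsets confirms 1911.

1911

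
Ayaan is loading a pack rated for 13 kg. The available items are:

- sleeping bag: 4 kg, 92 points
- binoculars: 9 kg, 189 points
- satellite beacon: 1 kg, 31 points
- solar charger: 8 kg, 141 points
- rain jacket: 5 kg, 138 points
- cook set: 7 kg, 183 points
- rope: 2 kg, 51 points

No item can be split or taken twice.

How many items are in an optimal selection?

3

Best achievable utility is 352.
For example satellite beacon + rain jacket + cook set achieves it, using 13 kg.
Any selection reaching 352 contains exactly 3 items.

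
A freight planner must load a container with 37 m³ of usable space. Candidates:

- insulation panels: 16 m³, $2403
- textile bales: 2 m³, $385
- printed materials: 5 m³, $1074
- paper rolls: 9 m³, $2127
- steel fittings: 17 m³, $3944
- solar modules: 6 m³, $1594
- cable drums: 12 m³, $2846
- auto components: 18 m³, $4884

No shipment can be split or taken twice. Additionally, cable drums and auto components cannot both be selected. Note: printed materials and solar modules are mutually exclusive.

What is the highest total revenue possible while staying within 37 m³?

9213

Taking textile bales + steel fittings + auto components: 37 m³ used, 9213 in revenue.
No other feasible combination exceeds 9213.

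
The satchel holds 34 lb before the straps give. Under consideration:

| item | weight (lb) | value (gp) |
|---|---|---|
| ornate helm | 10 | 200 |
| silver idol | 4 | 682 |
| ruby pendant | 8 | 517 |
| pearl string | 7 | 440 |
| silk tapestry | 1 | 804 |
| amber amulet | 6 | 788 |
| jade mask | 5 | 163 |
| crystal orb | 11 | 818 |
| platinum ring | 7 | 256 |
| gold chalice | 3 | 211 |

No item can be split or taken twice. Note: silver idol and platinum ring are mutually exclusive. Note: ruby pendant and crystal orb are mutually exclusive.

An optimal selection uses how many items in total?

6

The maximum value within 34 lb is 3743.
For example silver idol + pearl string + silk tapestry + amber amulet + crystal orb + gold chalice achieves it, using 32 lb.
Any selection reaching 3743 contains exactly 6 items.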